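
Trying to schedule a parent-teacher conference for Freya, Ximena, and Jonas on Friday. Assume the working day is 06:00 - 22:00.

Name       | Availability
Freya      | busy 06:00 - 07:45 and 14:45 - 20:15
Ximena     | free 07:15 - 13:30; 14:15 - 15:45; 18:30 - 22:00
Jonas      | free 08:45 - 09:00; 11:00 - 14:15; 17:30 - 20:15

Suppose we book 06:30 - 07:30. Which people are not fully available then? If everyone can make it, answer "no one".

Freya free: 07:45-14:45, 20:15-22:00 (invert busy blocks within the working day).
Ximena free: 07:15-13:30, 14:15-15:45, 18:30-22:00.
Jonas free: 08:45-09:00, 11:00-14:15, 17:30-20:15.
Freya: not fully free for 06:30-07:30. Ximena: not fully free for 06:30-07:30. Jonas: not fully free for 06:30-07:30.

Freya, Jonas, Ximena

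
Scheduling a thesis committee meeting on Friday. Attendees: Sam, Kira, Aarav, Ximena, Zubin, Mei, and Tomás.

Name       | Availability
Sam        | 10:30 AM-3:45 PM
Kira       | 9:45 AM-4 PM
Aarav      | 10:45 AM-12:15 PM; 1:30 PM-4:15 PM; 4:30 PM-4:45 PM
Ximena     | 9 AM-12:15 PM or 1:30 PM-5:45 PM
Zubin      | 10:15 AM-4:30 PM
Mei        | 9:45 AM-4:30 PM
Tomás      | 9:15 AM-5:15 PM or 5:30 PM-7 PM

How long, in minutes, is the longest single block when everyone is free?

135

Sam ∩ Kira: 10:30-15:45.
Sam ∩ Kira ∩ Aarav: 10:45-12:15, 13:30-15:45.
Sam ∩ Kira ∩ Aarav ∩ Ximena: 10:45-12:15, 13:30-15:45.
Sam ∩ Kira ∩ Aarav ∩ Ximena ∩ Zubin: 10:45-12:15, 13:30-15:45.
Sam ∩ Kira ∩ Aarav ∩ Ximena ∩ Zubin ∩ Mei: 10:45-12:15, 13:30-15:45.
Sam ∩ Kira ∩ Aarav ∩ Ximena ∩ Zubin ∩ Mei ∩ Tomás: 10:45-12:15, 13:30-15:45.
The longest is 13:30-15:45 at 135 minutes.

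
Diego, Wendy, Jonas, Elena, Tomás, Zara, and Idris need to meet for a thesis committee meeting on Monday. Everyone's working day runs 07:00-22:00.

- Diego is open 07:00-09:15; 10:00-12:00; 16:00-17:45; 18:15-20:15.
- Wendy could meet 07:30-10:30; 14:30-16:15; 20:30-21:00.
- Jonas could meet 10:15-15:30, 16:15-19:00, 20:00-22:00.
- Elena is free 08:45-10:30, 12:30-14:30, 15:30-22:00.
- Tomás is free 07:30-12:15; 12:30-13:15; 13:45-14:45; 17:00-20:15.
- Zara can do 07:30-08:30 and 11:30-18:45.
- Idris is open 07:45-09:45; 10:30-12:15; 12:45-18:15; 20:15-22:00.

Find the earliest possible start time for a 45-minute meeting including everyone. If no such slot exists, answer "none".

none

Diego ∩ Wendy: 07:30-09:15, 10:00-10:30, 16:00-16:15.
Diego ∩ Wendy ∩ Jonas: 10:15-10:30.
Diego ∩ Wendy ∩ Jonas ∩ Elena: 10:15-10:30.
Diego ∩ Wendy ∩ Jonas ∩ Elena ∩ Tomás: 10:15-10:30.
Diego ∩ Wendy ∩ Jonas ∩ Elena ∩ Tomás ∩ Zara: ∅.
Diego ∩ Wendy ∩ Jonas ∩ Elena ∩ Tomás ∩ Zara ∩ Idris: ∅.
There is no time when everyone is free.
No common window is at least 45 minutes long.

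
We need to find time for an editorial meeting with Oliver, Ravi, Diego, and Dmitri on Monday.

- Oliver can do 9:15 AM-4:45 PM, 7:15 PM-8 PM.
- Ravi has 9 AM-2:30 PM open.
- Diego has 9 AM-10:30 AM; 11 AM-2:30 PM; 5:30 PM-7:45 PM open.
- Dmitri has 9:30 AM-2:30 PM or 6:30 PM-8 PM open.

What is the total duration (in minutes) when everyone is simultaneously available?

270

Oliver ∩ Ravi: 09:15-14:30.
Oliver ∩ Ravi ∩ Diego: 09:15-10:30, 11:00-14:30.
Oliver ∩ Ravi ∩ Diego ∩ Dmitri: 09:30-10:30, 11:00-14:30.
Summing the common windows: 60 + 210 = 270 minutes.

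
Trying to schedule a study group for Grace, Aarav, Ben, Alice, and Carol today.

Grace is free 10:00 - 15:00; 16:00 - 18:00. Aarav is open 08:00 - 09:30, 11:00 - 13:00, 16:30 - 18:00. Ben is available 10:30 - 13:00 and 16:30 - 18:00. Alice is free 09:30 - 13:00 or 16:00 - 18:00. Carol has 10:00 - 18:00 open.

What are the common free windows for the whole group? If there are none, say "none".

11:00-13:00, 16:30-18:00

Grace ∩ Aarav: 11:00-13:00, 16:30-18:00.
Grace ∩ Aarav ∩ Ben: 11:00-13:00, 16:30-18:00.
Grace ∩ Aarav ∩ Ben ∩ Alice: 11:00-13:00, 16:30-18:00.
Grace ∩ Aarav ∩ Ben ∩ Alice ∩ Carol: 11:00-13:00, 16:30-18:00.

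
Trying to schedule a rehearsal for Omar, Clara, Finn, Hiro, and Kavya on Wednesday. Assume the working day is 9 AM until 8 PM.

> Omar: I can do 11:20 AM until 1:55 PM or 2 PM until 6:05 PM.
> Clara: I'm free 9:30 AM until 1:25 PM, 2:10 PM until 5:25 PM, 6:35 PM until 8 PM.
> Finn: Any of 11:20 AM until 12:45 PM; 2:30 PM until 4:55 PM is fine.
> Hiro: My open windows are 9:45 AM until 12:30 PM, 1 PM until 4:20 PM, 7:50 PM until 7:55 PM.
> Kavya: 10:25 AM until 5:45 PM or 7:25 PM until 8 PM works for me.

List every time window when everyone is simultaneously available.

Omar ∩ Clara: 11:20-13:25, 14:10-17:25.
Omar ∩ Clara ∩ Finn: 11:20-12:45, 14:30-16:55.
Omar ∩ Clara ∩ Finn ∩ Hiro: 11:20-12:30, 14:30-16:20.
Omar ∩ Clara ∩ Finn ∩ Hiro ∩ Kavya: 11:20-12:30, 14:30-16:20.

11:20-12:30, 14:30-16:20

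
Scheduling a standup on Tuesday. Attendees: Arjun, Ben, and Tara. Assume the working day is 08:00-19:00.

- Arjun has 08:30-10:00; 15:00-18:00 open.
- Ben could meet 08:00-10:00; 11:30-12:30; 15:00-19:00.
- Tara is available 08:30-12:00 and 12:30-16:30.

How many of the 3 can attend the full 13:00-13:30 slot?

1

Tara can make the full 13:00-13:30 slot — that's 1.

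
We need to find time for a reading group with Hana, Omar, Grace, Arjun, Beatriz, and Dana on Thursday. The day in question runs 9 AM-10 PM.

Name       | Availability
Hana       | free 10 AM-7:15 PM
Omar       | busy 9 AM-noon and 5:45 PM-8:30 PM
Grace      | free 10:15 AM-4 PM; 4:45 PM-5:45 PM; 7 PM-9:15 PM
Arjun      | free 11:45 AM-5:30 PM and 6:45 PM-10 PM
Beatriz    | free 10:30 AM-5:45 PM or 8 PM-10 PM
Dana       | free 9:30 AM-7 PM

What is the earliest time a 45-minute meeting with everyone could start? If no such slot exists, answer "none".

Hana free: 10:00-19:15.
Omar free: 12:00-17:45, 20:30-22:00 (invert busy blocks within the working day).
Grace free: 10:15-16:00, 16:45-17:45, 19:00-21:15.
Arjun free: 11:45-17:30, 18:45-22:00.
Beatriz free: 10:30-17:45, 20:00-22:00.
Dana free: 09:30-19:00.
Hana ∩ Omar: 12:00-17:45.
Hana ∩ Omar ∩ Grace: 12:00-16:00, 16:45-17:45.
Hana ∩ Omar ∩ Grace ∩ Arjun: 12:00-16:00, 16:45-17:30.
Hana ∩ Omar ∩ Grace ∩ Arjun ∩ Beatriz: 12:00-16:00, 16:45-17:30.
Hana ∩ Omar ∩ Grace ∩ Arjun ∩ Beatriz ∩ Dana: 12:00-16:00, 16:45-17:30.
The first common window of at least 45 minutes is 12:00-16:00, so the earliest start is 12:00.

12:00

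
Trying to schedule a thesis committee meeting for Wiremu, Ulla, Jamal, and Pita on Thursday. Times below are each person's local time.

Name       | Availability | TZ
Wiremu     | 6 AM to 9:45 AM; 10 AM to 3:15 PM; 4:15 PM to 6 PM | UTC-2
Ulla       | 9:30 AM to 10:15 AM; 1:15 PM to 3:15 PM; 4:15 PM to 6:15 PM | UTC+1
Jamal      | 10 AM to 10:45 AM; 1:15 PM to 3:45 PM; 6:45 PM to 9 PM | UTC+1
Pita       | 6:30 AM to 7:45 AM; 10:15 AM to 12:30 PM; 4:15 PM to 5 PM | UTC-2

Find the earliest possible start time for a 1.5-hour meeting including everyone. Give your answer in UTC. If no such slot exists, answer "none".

12:15

Wiremu in UTC: 08:00-11:45, 12:00-17:15, 18:15-20:00 (add 2h to convert from UTC-2).
Ulla in UTC: 08:30-09:15, 12:15-14:15, 15:15-17:15 (subtract 1h to convert from UTC+1).
Jamal in UTC: 09:00-09:45, 12:15-14:45, 17:45-20:00 (subtract 1h to convert from UTC+1).
Pita in UTC: 08:30-09:45, 12:15-14:30, 18:15-19:00 (add 2h to convert from UTC-2).
Wiremu ∩ Ulla: 08:30-09:15, 12:15-14:15, 15:15-17:15.
Wiremu ∩ Ulla ∩ Jamal: 09:00-09:15, 12:15-14:15.
Wiremu ∩ Ulla ∩ Jamal ∩ Pita: 09:00-09:15, 12:15-14:15.
The first common window of at least 90 minutes is 12:15-14:15, so the earliest start is 12:15.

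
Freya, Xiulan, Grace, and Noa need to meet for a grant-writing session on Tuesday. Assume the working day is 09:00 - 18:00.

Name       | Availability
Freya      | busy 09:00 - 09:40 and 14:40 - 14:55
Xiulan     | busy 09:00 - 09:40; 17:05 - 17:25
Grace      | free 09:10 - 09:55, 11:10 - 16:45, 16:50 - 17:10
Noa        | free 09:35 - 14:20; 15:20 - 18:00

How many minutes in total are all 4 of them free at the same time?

305

Freya free: 09:40-14:40, 14:55-18:00 (invert busy blocks within the working day).
Xiulan free: 09:40-17:05, 17:25-18:00 (invert busy blocks within the working day).
Grace free: 09:10-09:55, 11:10-16:45, 16:50-17:10.
Noa free: 09:35-14:20, 15:20-18:00.
Freya ∩ Xiulan: 09:40-14:40, 14:55-17:05, 17:25-18:00.
Freya ∩ Xiulan ∩ Grace: 09:40-09:55, 11:10-14:40, 14:55-16:45, 16:50-17:05.
Freya ∩ Xiulan ∩ Grace ∩ Noa: 09:40-09:55, 11:10-14:20, 15:20-16:45, 16:50-17:05.
Summing the common windows: 15 + 190 + 85 + 15 = 305 minutes.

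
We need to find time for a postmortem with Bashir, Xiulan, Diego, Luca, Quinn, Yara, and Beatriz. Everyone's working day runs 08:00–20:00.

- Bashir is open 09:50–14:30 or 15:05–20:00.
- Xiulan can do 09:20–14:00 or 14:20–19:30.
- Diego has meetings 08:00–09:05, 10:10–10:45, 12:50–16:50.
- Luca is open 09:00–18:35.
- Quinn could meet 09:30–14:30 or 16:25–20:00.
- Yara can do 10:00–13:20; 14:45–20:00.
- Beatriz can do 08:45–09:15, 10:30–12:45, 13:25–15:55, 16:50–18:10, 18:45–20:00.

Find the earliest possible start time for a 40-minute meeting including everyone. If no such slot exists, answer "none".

10:45

Bashir free: 09:50-14:30, 15:05-20:00.
Xiulan free: 09:20-14:00, 14:20-19:30.
Diego free: 09:05-10:10, 10:45-12:50, 16:50-20:00 (invert busy blocks within the working day).
Luca free: 09:00-18:35.
Quinn free: 09:30-14:30, 16:25-20:00.
Yara free: 10:00-13:20, 14:45-20:00.
Beatriz free: 08:45-09:15, 10:30-12:45, 13:25-15:55, 16:50-18:10, 18:45-20:00.
Bashir ∩ Xiulan: 09:50-14:00, 14:20-14:30, 15:05-19:30.
Bashir ∩ Xiulan ∩ Diego: 09:50-10:10, 10:45-12:50, 16:50-19:30.
Bashir ∩ Xiulan ∩ Diego ∩ Luca: 09:50-10:10, 10:45-12:50, 16:50-18:35.
Bashir ∩ Xiulan ∩ Diego ∩ Luca ∩ Quinn: 09:50-10:10, 10:45-12:50, 16:50-18:35.
Bashir ∩ Xiulan ∩ Diego ∩ Luca ∩ Quinn ∩ Yara: 10:00-10:10, 10:45-12:50, 16:50-18:35.
Bashir ∩ Xiulan ∩ Diego ∩ Luca ∩ Quinn ∩ Yara ∩ Beatriz: 10:45-12:45, 16:50-18:10.
So the common availability across everyone is 10:45-12:45, 16:50-18:10.
The first common window of at least 40 minutes is 10:45-12:45, so the earliest start is 10:45.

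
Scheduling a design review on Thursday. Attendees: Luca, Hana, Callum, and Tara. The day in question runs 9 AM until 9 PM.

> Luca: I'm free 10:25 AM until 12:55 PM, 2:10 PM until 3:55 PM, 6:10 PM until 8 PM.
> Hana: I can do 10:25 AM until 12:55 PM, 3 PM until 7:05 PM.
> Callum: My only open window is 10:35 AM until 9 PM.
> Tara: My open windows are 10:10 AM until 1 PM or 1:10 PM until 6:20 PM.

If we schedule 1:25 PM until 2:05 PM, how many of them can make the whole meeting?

Callum and Tara can make the full 13:25-14:05 slot — that's 2.

2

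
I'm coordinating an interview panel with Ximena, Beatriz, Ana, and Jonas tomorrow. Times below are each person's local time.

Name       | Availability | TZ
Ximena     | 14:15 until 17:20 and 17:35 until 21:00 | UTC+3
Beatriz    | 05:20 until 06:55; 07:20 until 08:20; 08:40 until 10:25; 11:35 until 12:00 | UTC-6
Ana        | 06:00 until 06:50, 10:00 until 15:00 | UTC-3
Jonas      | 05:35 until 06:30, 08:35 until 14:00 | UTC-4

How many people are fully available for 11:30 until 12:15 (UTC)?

2

Ximena in UTC: 11:15-14:20, 14:35-18:00 (subtract 3h to convert from UTC+3).
Beatriz in UTC: 11:20-12:55, 13:20-14:20, 14:40-16:25, 17:35-18:00 (add 6h to convert from UTC-6).
Ana in UTC: 09:00-09:50, 13:00-18:00 (add 3h to convert from UTC-3).
Jonas in UTC: 09:35-10:30, 12:35-18:00 (add 4h to convert from UTC-4).
Ximena and Beatriz can make the full 11:30-12:15 slot — that's 2.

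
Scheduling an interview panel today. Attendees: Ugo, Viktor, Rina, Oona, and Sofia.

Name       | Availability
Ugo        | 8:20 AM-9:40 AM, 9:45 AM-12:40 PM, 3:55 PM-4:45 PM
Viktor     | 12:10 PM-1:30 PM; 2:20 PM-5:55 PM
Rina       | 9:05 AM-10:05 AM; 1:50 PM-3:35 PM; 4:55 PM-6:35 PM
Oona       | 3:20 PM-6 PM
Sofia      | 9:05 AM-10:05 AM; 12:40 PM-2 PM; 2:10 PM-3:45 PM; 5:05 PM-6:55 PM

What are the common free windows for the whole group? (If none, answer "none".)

Ugo ∩ Viktor: 12:10-12:40, 15:55-16:45.
Ugo ∩ Viktor ∩ Rina: ∅.
Ugo ∩ Viktor ∩ Rina ∩ Oona: ∅.
Ugo ∩ Viktor ∩ Rina ∩ Oona ∩ Sofia: ∅.
There is no time when everyone is free.

none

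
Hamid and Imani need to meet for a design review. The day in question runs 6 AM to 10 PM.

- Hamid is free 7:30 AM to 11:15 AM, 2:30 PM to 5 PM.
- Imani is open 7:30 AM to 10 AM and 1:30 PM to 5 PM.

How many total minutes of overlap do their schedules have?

Hamid ∩ Imani: 07:30-10:00, 14:30-17:00.
Summing the common windows: 150 + 150 = 300 minutes.

300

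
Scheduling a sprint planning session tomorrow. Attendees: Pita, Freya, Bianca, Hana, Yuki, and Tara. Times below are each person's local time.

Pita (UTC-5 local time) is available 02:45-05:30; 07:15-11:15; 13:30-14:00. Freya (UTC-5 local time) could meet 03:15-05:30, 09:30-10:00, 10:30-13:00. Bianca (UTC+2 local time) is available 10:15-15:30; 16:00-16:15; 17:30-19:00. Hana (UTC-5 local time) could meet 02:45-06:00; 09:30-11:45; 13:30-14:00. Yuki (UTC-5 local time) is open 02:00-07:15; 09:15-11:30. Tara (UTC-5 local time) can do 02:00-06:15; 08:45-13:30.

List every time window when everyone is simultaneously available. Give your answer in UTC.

08:15-10:30, 15:30-16:15

Pita in UTC: 07:45-10:30, 12:15-16:15, 18:30-19:00 (add 5h to convert from UTC-5).
Freya in UTC: 08:15-10:30, 14:30-15:00, 15:30-18:00 (add 5h to convert from UTC-5).
Bianca in UTC: 08:15-13:30, 14:00-14:15, 15:30-17:00 (subtract 2h to convert from UTC+2).
Hana in UTC: 07:45-11:00, 14:30-16:45, 18:30-19:00 (add 5h to convert from UTC-5).
Yuki in UTC: 07:00-12:15, 14:15-16:30 (add 5h to convert from UTC-5).
Tara in UTC: 07:00-11:15, 13:45-18:30 (add 5h to convert from UTC-5).
Pita ∩ Freya: 08:15-10:30, 14:30-15:00, 15:30-16:15.
Pita ∩ Freya ∩ Bianca: 08:15-10:30, 15:30-16:15.
Pita ∩ Freya ∩ Bianca ∩ Hana: 08:15-10:30, 15:30-16:15.
Pita ∩ Freya ∩ Bianca ∩ Hana ∩ Yuki: 08:15-10:30, 15:30-16:15.
Pita ∩ Freya ∩ Bianca ∩ Hana ∩ Yuki ∩ Tara: 08:15-10:30, 15:30-16:15.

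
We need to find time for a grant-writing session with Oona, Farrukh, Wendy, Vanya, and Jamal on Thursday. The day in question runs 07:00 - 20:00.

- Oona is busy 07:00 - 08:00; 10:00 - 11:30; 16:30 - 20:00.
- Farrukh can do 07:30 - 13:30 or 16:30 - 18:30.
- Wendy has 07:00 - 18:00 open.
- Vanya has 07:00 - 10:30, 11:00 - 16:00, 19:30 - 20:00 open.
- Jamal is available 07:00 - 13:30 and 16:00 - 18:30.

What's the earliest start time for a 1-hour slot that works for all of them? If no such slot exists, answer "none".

Oona free: 08:00-10:00, 11:30-16:30 (invert busy blocks within the working day).
Farrukh free: 07:30-13:30, 16:30-18:30.
Wendy free: 07:00-18:00.
Vanya free: 07:00-10:30, 11:00-16:00, 19:30-20:00.
Jamal free: 07:00-13:30, 16:00-18:30.
Oona ∩ Farrukh: 08:00-10:00, 11:30-13:30.
Oona ∩ Farrukh ∩ Wendy: 08:00-10:00, 11:30-13:30.
Oona ∩ Farrukh ∩ Wendy ∩ Vanya: 08:00-10:00, 11:30-13:30.
Oona ∩ Farrukh ∩ Wendy ∩ Vanya ∩ Jamal: 08:00-10:00, 11:30-13:30.
The first common window of at least 60 minutes is 08:00-10:00, so the earliest start is 08:00.

08:00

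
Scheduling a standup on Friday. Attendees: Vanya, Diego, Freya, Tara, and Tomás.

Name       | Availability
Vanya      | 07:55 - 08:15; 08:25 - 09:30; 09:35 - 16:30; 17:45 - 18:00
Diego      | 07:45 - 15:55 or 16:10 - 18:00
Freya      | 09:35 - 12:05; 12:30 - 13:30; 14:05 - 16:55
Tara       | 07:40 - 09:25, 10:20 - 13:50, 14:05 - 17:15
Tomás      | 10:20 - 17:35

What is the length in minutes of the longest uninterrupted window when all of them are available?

110

Vanya ∩ Diego: 07:55-08:15, 08:25-09:30, 09:35-15:55, 16:10-16:30, 17:45-18:00.
Vanya ∩ Diego ∩ Freya: 09:35-12:05, 12:30-13:30, 14:05-15:55, 16:10-16:30.
Vanya ∩ Diego ∩ Freya ∩ Tara: 10:20-12:05, 12:30-13:30, 14:05-15:55, 16:10-16:30.
Vanya ∩ Diego ∩ Freya ∩ Tara ∩ Tomás: 10:20-12:05, 12:30-13:30, 14:05-15:55, 16:10-16:30.
The longest is 14:05-15:55 at 110 minutes.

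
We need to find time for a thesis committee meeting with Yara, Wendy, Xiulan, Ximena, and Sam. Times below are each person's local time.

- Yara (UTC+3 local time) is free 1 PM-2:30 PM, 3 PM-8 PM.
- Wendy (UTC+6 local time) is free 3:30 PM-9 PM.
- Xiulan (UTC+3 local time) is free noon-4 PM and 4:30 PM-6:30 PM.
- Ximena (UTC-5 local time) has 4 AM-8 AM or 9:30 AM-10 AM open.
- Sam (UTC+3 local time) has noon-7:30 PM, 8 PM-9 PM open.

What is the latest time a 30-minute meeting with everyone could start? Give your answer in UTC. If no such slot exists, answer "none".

14:30

Yara in UTC: 10:00-11:30, 12:00-17:00 (subtract 3h to convert from UTC+3).
Wendy in UTC: 09:30-15:00 (subtract 6h to convert from UTC+6).
Xiulan in UTC: 09:00-13:00, 13:30-15:30 (subtract 3h to convert from UTC+3).
Ximena in UTC: 09:00-13:00, 14:30-15:00 (add 5h to convert from UTC-5).
Sam in UTC: 09:00-16:30, 17:00-18:00 (subtract 3h to convert from UTC+3).
Yara ∩ Wendy: 10:00-11:30, 12:00-15:00.
Yara ∩ Wendy ∩ Xiulan: 10:00-11:30, 12:00-13:00, 13:30-15:00.
Yara ∩ Wendy ∩ Xiulan ∩ Ximena: 10:00-11:30, 12:00-13:00, 14:30-15:00.
Yara ∩ Wendy ∩ Xiulan ∩ Ximena ∩ Sam: 10:00-11:30, 12:00-13:00, 14:30-15:00.
The last common window of at least 30 minutes is 14:30-15:00; a 30-minute meeting can start as late as 14:30 and still end by 15:00.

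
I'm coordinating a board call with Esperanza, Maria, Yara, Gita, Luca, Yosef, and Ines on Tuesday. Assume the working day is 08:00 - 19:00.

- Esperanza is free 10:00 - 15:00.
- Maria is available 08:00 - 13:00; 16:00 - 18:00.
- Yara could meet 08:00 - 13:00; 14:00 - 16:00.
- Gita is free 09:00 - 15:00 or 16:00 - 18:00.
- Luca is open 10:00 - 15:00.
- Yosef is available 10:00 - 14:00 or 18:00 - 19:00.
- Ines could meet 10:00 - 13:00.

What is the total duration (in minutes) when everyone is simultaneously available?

Esperanza ∩ Maria: 10:00-13:00.
Esperanza ∩ Maria ∩ Yara: 10:00-13:00.
Esperanza ∩ Maria ∩ Yara ∩ Gita: 10:00-13:00.
Esperanza ∩ Maria ∩ Yara ∩ Gita ∩ Luca: 10:00-13:00.
Esperanza ∩ Maria ∩ Yara ∩ Gita ∩ Luca ∩ Yosef: 10:00-13:00.
Esperanza ∩ Maria ∩ Yara ∩ Gita ∩ Luca ∩ Yosef ∩ Ines: 10:00-13:00.
That's a single block of 180 minutes.

180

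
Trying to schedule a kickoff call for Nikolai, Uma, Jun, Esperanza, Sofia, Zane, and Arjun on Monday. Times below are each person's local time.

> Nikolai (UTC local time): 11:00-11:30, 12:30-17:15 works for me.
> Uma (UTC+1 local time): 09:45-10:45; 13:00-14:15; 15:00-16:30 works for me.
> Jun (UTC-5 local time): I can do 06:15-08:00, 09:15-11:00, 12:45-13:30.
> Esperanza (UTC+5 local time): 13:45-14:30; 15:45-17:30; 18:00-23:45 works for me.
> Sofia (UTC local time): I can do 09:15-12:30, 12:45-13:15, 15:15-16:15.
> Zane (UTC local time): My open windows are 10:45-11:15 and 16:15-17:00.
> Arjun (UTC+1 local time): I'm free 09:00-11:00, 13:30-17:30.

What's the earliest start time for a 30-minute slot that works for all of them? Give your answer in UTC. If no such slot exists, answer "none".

none

Nikolai in UTC: 11:00-11:30, 12:30-17:15.
Uma in UTC: 08:45-09:45, 12:00-13:15, 14:00-15:30 (subtract 1h to convert from UTC+1).
Jun in UTC: 11:15-13:00, 14:15-16:00, 17:45-18:30 (add 5h to convert from UTC-5).
Esperanza in UTC: 08:45-09:30, 10:45-12:30, 13:00-18:45 (subtract 5h to convert from UTC+5).
Sofia in UTC: 09:15-12:30, 12:45-13:15, 15:15-16:15.
Zane in UTC: 10:45-11:15, 16:15-17:00.
Arjun in UTC: 08:00-10:00, 12:30-16:30 (subtract 1h to convert from UTC+1).
Nikolai ∩ Uma: 12:30-13:15, 14:00-15:30.
Nikolai ∩ Uma ∩ Jun: 12:30-13:00, 14:15-15:30.
Nikolai ∩ Uma ∩ Jun ∩ Esperanza: 14:15-15:30.
Nikolai ∩ Uma ∩ Jun ∩ Esperanza ∩ Sofia: 15:15-15:30.
Nikolai ∩ Uma ∩ Jun ∩ Esperanza ∩ Sofia ∩ Zane: ∅.
Nikolai ∩ Uma ∩ Jun ∩ Esperanza ∩ Sofia ∩ Zane ∩ Arjun: ∅.
There is no time when everyone is free.
No common window is at least 30 minutes long.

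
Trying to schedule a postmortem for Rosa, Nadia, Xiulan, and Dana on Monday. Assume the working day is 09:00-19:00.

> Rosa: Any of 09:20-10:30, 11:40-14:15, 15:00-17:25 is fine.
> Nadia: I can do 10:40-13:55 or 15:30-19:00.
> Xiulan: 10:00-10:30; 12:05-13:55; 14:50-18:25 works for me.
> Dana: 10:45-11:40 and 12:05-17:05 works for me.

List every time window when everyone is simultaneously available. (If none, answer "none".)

12:05-13:55, 15:30-17:05

Rosa ∩ Nadia: 11:40-13:55, 15:30-17:25.
Rosa ∩ Nadia ∩ Xiulan: 12:05-13:55, 15:30-17:25.
Rosa ∩ Nadia ∩ Xiulan ∩ Dana: 12:05-13:55, 15:30-17:05.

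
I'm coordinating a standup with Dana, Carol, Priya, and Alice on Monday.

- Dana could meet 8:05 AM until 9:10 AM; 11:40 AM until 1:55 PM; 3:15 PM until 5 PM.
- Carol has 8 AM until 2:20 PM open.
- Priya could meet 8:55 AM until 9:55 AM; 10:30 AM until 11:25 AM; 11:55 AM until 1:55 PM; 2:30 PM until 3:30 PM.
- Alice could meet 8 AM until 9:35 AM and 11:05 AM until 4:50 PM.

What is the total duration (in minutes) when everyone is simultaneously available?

Dana ∩ Carol: 08:05-09:10, 11:40-13:55.
Dana ∩ Carol ∩ Priya: 08:55-09:10, 11:55-13:55.
Dana ∩ Carol ∩ Priya ∩ Alice: 08:55-09:10, 11:55-13:55.
So the common availability across everyone is 08:55-09:10, 11:55-13:55.
Summing the common windows: 15 + 120 = 135 minutes.

135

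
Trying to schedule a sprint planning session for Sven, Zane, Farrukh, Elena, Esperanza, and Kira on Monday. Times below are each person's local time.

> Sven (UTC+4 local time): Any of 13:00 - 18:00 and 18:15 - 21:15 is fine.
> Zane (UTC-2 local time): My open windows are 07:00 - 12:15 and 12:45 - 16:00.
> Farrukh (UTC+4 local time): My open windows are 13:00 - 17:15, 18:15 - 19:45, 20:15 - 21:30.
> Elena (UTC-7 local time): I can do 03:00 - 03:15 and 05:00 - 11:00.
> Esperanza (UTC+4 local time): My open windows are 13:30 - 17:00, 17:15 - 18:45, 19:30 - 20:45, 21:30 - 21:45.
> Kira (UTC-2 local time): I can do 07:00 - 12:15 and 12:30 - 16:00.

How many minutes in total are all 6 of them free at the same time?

120

Sven in UTC: 09:00-14:00, 14:15-17:15 (subtract 4h to convert from UTC+4).
Zane in UTC: 09:00-14:15, 14:45-18:00 (add 2h to convert from UTC-2).
Farrukh in UTC: 09:00-13:15, 14:15-15:45, 16:15-17:30 (subtract 4h to convert from UTC+4).
Elena in UTC: 10:00-10:15, 12:00-18:00 (add 7h to convert from UTC-7).
Esperanza in UTC: 09:30-13:00, 13:15-14:45, 15:30-16:45, 17:30-17:45 (subtract 4h to convert from UTC+4).
Kira in UTC: 09:00-14:15, 14:30-18:00 (add 2h to convert from UTC-2).
Sven ∩ Zane: 09:00-14:00, 14:45-17:15.
Sven ∩ Zane ∩ Farrukh: 09:00-13:15, 14:45-15:45, 16:15-17:15.
Sven ∩ Zane ∩ Farrukh ∩ Elena: 10:00-10:15, 12:00-13:15, 14:45-15:45, 16:15-17:15.
Sven ∩ Zane ∩ Farrukh ∩ Elena ∩ Esperanza: 10:00-10:15, 12:00-13:00, 15:30-15:45, 16:15-16:45.
Sven ∩ Zane ∩ Farrukh ∩ Elena ∩ Esperanza ∩ Kira: 10:00-10:15, 12:00-13:00, 15:30-15:45, 16:15-16:45.
Summing the common windows: 15 + 60 + 15 + 30 = 120 minutes.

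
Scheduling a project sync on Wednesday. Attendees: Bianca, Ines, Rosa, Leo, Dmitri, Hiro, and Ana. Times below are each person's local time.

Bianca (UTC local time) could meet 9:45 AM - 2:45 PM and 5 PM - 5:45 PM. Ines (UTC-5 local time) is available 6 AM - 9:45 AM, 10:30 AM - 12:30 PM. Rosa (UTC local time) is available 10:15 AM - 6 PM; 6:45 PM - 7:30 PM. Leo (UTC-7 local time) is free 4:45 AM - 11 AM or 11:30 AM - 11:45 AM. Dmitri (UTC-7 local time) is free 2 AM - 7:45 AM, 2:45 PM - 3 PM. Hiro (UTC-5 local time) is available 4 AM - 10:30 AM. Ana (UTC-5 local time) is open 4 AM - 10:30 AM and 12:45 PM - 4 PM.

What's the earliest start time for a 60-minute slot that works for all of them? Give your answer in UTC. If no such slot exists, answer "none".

11:45

Bianca in UTC: 09:45-14:45, 17:00-17:45.
Ines in UTC: 11:00-14:45, 15:30-17:30 (add 5h to convert from UTC-5).
Rosa in UTC: 10:15-18:00, 18:45-19:30.
Leo in UTC: 11:45-18:00, 18:30-18:45 (add 7h to convert from UTC-7).
Dmitri in UTC: 09:00-14:45, 21:45-22:00 (add 7h to convert from UTC-7).
Hiro in UTC: 09:00-15:30 (add 5h to convert from UTC-5).
Ana in UTC: 09:00-15:30, 17:45-21:00 (add 5h to convert from UTC-5).
Bianca ∩ Ines: 11:00-14:45, 17:00-17:30.
Bianca ∩ Ines ∩ Rosa: 11:00-14:45, 17:00-17:30.
Bianca ∩ Ines ∩ Rosa ∩ Leo: 11:45-14:45, 17:00-17:30.
Bianca ∩ Ines ∩ Rosa ∩ Leo ∩ Dmitri: 11:45-14:45.
Bianca ∩ Ines ∩ Rosa ∩ Leo ∩ Dmitri ∩ Hiro: 11:45-14:45.
Bianca ∩ Ines ∩ Rosa ∩ Leo ∩ Dmitri ∩ Hiro ∩ Ana: 11:45-14:45.
Those are the intersection windows.
The first common window of at least 60 minutes is 11:45-14:45, so the earliest start is 11:45.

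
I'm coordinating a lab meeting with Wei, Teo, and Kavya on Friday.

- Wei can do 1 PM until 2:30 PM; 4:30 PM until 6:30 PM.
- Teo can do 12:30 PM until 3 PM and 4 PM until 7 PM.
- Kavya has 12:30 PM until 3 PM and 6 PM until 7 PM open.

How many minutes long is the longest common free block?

Wei ∩ Teo: 13:00-14:30, 16:30-18:30.
Wei ∩ Teo ∩ Kavya: 13:00-14:30, 18:00-18:30.
The longest is 13:00-14:30 at 90 minutes.

90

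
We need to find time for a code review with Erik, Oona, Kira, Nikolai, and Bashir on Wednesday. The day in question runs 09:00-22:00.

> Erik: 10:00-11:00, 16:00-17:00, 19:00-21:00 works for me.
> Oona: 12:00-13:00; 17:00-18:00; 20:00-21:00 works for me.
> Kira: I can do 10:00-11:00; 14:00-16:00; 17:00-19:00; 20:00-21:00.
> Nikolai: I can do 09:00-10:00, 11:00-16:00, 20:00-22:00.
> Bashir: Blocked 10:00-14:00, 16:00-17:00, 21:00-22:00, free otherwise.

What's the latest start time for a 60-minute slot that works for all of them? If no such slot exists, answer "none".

20:00

Erik free: 10:00-11:00, 16:00-17:00, 19:00-21:00.
Oona free: 12:00-13:00, 17:00-18:00, 20:00-21:00.
Kira free: 10:00-11:00, 14:00-16:00, 17:00-19:00, 20:00-21:00.
Nikolai free: 09:00-10:00, 11:00-16:00, 20:00-22:00.
Bashir free: 09:00-10:00, 14:00-16:00, 17:00-21:00 (invert busy blocks within the working day).
Erik ∩ Oona: 20:00-21:00.
Erik ∩ Oona ∩ Kira: 20:00-21:00.
Erik ∩ Oona ∩ Kira ∩ Nikolai: 20:00-21:00.
Erik ∩ Oona ∩ Kira ∩ Nikolai ∩ Bashir: 20:00-21:00.
The last common window of at least 60 minutes is 20:00-21:00; a 60-minute meeting can start as late as 20:00 and still end by 21:00.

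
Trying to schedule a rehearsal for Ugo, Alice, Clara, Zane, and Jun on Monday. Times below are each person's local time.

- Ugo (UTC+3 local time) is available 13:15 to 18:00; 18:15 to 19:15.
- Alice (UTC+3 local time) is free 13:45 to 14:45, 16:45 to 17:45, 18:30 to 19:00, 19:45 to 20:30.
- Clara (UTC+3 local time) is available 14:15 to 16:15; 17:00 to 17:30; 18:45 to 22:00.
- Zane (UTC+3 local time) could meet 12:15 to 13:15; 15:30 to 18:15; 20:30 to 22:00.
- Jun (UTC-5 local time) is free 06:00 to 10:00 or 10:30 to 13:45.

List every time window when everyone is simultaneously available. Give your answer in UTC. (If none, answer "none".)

Ugo in UTC: 10:15-15:00, 15:15-16:15 (subtract 3h to convert from UTC+3).
Alice in UTC: 10:45-11:45, 13:45-14:45, 15:30-16:00, 16:45-17:30 (subtract 3h to convert from UTC+3).
Clara in UTC: 11:15-13:15, 14:00-14:30, 15:45-19:00 (subtract 3h to convert from UTC+3).
Zane in UTC: 09:15-10:15, 12:30-15:15, 17:30-19:00 (subtract 3h to convert from UTC+3).
Jun in UTC: 11:00-15:00, 15:30-18:45 (add 5h to convert from UTC-5).
Ugo ∩ Alice: 10:45-11:45, 13:45-14:45, 15:30-16:00.
Ugo ∩ Alice ∩ Clara: 11:15-11:45, 14:00-14:30, 15:45-16:00.
Ugo ∩ Alice ∩ Clara ∩ Zane: 14:00-14:30.
Ugo ∩ Alice ∩ Clara ∩ Zane ∩ Jun: 14:00-14:30.

14:00-14:30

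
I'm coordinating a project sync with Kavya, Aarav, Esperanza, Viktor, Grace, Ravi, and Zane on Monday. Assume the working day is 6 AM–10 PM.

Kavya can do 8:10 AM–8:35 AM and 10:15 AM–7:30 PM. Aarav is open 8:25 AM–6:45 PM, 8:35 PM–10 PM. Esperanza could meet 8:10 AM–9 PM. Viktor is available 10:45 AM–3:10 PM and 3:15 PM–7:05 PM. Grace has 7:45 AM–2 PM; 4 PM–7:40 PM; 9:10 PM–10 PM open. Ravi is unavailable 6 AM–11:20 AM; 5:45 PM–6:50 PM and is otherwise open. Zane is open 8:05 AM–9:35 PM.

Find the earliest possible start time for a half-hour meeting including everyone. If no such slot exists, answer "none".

Kavya free: 08:10-08:35, 10:15-19:30.
Aarav free: 08:25-18:45, 20:35-22:00.
Esperanza free: 08:10-21:00.
Viktor free: 10:45-15:10, 15:15-19:05.
Grace free: 07:45-14:00, 16:00-19:40, 21:10-22:00.
Ravi free: 11:20-17:45, 18:50-22:00 (invert busy blocks within the working day).
Zane free: 08:05-21:35.
Kavya ∩ Aarav: 08:25-08:35, 10:15-18:45.
Kavya ∩ Aarav ∩ Esperanza: 08:25-08:35, 10:15-18:45.
Kavya ∩ Aarav ∩ Esperanza ∩ Viktor: 10:45-15:10, 15:15-18:45.
Kavya ∩ Aarav ∩ Esperanza ∩ Viktor ∩ Grace: 10:45-14:00, 16:00-18:45.
Kavya ∩ Aarav ∩ Esperanza ∩ Viktor ∩ Grace ∩ Ravi: 11:20-14:00, 16:00-17:45.
Kavya ∩ Aarav ∩ Esperanza ∩ Viktor ∩ Grace ∩ Ravi ∩ Zane: 11:20-14:00, 16:00-17:45.
The first common window of at least 30 minutes is 11:20-14:00, so the earliest start is 11:20.

11:20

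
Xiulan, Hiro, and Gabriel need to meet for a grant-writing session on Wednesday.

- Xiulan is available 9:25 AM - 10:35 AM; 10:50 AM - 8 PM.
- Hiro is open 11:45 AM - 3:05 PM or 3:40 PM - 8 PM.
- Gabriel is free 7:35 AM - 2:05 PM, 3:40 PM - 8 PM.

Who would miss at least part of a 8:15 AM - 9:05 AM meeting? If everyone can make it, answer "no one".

Hiro, Xiulan

Xiulan: not fully free for 08:15-09:05. Hiro: not fully free for 08:15-09:05. Gabriel: free for 08:15-09:05.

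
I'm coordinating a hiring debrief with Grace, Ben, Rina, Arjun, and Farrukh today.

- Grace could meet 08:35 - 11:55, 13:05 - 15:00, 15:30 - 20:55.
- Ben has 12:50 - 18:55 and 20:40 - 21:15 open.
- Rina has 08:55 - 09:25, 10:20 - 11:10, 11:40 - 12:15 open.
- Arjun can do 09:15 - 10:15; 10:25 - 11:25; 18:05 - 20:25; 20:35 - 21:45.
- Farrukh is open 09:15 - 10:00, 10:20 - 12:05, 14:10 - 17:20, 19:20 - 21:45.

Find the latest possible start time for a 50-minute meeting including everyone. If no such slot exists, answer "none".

none

Grace ∩ Ben: 13:05-15:00, 15:30-18:55, 20:40-20:55.
Grace ∩ Ben ∩ Rina: ∅.
Grace ∩ Ben ∩ Rina ∩ Arjun: ∅.
Grace ∩ Ben ∩ Rina ∩ Arjun ∩ Farrukh: ∅.
There is no time when everyone is free.
No common window is at least 50 minutes long.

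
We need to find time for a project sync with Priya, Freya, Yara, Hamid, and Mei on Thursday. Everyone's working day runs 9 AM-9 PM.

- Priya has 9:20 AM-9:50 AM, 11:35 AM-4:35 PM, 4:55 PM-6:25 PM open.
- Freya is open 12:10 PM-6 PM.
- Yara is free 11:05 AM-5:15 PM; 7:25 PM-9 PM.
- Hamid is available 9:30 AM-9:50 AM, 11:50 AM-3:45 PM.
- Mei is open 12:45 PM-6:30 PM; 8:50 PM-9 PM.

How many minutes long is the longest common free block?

Priya ∩ Freya: 12:10-16:35, 16:55-18:00.
Priya ∩ Freya ∩ Yara: 12:10-16:35, 16:55-17:15.
Priya ∩ Freya ∩ Yara ∩ Hamid: 12:10-15:45.
Priya ∩ Freya ∩ Yara ∩ Hamid ∩ Mei: 12:45-15:45.
The longest is 12:45-15:45 at 180 minutes.

180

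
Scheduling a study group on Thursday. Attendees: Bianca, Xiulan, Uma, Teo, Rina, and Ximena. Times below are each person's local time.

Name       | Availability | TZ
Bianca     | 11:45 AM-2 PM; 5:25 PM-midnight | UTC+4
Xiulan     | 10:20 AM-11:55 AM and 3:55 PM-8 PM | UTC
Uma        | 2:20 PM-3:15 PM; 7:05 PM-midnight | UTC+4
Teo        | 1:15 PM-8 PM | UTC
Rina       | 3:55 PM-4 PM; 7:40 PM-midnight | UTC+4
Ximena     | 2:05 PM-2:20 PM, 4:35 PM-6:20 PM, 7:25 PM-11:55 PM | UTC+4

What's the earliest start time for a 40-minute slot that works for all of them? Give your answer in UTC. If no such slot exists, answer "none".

Bianca in UTC: 07:45-10:00, 13:25-20:00 (subtract 4h to convert from UTC+4).
Xiulan in UTC: 10:20-11:55, 15:55-20:00.
Uma in UTC: 10:20-11:15, 15:05-20:00 (subtract 4h to convert from UTC+4).
Teo in UTC: 13:15-20:00.
Rina in UTC: 11:55-12:00, 15:40-20:00 (subtract 4h to convert from UTC+4).
Ximena in UTC: 10:05-10:20, 12:35-14:20, 15:25-19:55 (subtract 4h to convert from UTC+4).
Bianca ∩ Xiulan: 15:55-20:00.
Bianca ∩ Xiulan ∩ Uma: 15:55-20:00.
Bianca ∩ Xiulan ∩ Uma ∩ Teo: 15:55-20:00.
Bianca ∩ Xiulan ∩ Uma ∩ Teo ∩ Rina: 15:55-20:00.
Bianca ∩ Xiulan ∩ Uma ∩ Teo ∩ Rina ∩ Ximena: 15:55-19:55.
The first common window of at least 40 minutes is 15:55-19:55, so the earliest start is 15:55.

15:55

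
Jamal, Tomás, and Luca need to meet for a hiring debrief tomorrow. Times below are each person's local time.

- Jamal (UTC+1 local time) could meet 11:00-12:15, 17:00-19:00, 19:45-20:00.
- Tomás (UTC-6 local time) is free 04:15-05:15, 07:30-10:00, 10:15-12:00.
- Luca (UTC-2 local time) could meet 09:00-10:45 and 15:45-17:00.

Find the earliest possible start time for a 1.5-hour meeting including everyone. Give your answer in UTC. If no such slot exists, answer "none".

Jamal in UTC: 10:00-11:15, 16:00-18:00, 18:45-19:00 (subtract 1h to convert from UTC+1).
Tomás in UTC: 10:15-11:15, 13:30-16:00, 16:15-18:00 (add 6h to convert from UTC-6).
Luca in UTC: 11:00-12:45, 17:45-19:00 (add 2h to convert from UTC-2).
Jamal ∩ Tomás: 10:15-11:15, 16:15-18:00.
Jamal ∩ Tomás ∩ Luca: 11:00-11:15, 17:45-18:00.
So the common availability across everyone is 11:00-11:15, 17:45-18:00.
No common window is at least 90 minutes long.

none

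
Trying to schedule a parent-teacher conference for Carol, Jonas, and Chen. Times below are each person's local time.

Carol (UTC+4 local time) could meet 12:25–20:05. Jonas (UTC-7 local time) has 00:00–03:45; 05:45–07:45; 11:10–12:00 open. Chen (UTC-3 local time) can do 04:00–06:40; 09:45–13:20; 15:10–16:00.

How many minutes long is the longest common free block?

Carol in UTC: 08:25-16:05 (subtract 4h to convert from UTC+4).
Jonas in UTC: 07:00-10:45, 12:45-14:45, 18:10-19:00 (add 7h to convert from UTC-7).
Chen in UTC: 07:00-09:40, 12:45-16:20, 18:10-19:00 (add 3h to convert from UTC-3).
Carol ∩ Jonas: 08:25-10:45, 12:45-14:45.
Carol ∩ Jonas ∩ Chen: 08:25-09:40, 12:45-14:45.
The longest is 12:45-14:45 at 120 minutes.

120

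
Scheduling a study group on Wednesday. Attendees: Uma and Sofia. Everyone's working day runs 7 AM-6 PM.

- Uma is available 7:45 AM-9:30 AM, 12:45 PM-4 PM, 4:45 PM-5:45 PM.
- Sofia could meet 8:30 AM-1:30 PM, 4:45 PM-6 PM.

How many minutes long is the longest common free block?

60

Uma ∩ Sofia: 08:30-09:30, 12:45-13:30, 16:45-17:45.
The longest is 08:30-09:30 at 60 minutes.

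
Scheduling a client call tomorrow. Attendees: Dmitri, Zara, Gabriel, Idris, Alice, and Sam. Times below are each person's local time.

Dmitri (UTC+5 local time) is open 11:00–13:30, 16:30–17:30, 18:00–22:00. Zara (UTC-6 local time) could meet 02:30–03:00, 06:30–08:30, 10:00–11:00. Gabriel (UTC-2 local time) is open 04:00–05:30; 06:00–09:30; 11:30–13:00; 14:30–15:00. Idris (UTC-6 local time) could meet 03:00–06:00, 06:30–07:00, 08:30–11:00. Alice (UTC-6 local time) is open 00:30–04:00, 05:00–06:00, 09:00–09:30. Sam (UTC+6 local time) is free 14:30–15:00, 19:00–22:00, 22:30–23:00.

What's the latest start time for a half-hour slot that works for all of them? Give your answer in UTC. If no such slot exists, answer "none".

none

Dmitri in UTC: 06:00-08:30, 11:30-12:30, 13:00-17:00 (subtract 5h to convert from UTC+5).
Zara in UTC: 08:30-09:00, 12:30-14:30, 16:00-17:00 (add 6h to convert from UTC-6).
Gabriel in UTC: 06:00-07:30, 08:00-11:30, 13:30-15:00, 16:30-17:00 (add 2h to convert from UTC-2).
Idris in UTC: 09:00-12:00, 12:30-13:00, 14:30-17:00 (add 6h to convert from UTC-6).
Alice in UTC: 06:30-10:00, 11:00-12:00, 15:00-15:30 (add 6h to convert from UTC-6).
Sam in UTC: 08:30-09:00, 13:00-16:00, 16:30-17:00 (subtract 6h to convert from UTC+6).
Dmitri ∩ Zara: 13:00-14:30, 16:00-17:00.
Dmitri ∩ Zara ∩ Gabriel: 13:30-14:30, 16:30-17:00.
Dmitri ∩ Zara ∩ Gabriel ∩ Idris: 16:30-17:00.
Dmitri ∩ Zara ∩ Gabriel ∩ Idris ∩ Alice: ∅.
Dmitri ∩ Zara ∩ Gabriel ∩ Idris ∩ Alice ∩ Sam: ∅.
There is no time when everyone is free.
No common window is at least 30 minutes long.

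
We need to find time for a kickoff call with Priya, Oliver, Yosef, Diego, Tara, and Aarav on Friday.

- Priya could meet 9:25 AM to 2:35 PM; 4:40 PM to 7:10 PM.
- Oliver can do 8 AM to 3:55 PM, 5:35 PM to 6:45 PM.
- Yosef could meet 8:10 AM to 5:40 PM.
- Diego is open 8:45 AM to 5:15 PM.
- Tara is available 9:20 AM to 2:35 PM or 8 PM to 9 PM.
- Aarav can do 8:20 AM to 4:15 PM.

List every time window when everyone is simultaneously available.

Priya ∩ Oliver: 09:25-14:35, 17:35-18:45.
Priya ∩ Oliver ∩ Yosef: 09:25-14:35, 17:35-17:40.
Priya ∩ Oliver ∩ Yosef ∩ Diego: 09:25-14:35.
Priya ∩ Oliver ∩ Yosef ∩ Diego ∩ Tara: 09:25-14:35.
Priya ∩ Oliver ∩ Yosef ∩ Diego ∩ Tara ∩ Aarav: 09:25-14:35.
Those are the intersection windows.

09:25-14:35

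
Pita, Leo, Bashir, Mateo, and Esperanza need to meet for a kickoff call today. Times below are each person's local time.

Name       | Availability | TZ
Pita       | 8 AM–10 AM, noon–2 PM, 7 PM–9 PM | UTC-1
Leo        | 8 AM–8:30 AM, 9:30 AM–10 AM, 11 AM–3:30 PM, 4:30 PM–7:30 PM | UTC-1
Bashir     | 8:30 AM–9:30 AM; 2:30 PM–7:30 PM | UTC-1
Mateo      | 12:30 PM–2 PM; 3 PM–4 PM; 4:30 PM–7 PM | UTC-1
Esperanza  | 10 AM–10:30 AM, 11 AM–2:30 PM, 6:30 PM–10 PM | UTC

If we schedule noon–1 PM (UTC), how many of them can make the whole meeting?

Pita in UTC: 09:00-11:00, 13:00-15:00, 20:00-22:00 (add 1h to convert from UTC-1).
Leo in UTC: 09:00-09:30, 10:30-11:00, 12:00-16:30, 17:30-20:30 (add 1h to convert from UTC-1).
Bashir in UTC: 09:30-10:30, 15:30-20:30 (add 1h to convert from UTC-1).
Mateo in UTC: 13:30-15:00, 16:00-17:00, 17:30-20:00 (add 1h to convert from UTC-1).
Esperanza in UTC: 10:00-10:30, 11:00-14:30, 18:30-22:00.
Leo and Esperanza can make the full 12:00-13:00 slot — that's 2.

2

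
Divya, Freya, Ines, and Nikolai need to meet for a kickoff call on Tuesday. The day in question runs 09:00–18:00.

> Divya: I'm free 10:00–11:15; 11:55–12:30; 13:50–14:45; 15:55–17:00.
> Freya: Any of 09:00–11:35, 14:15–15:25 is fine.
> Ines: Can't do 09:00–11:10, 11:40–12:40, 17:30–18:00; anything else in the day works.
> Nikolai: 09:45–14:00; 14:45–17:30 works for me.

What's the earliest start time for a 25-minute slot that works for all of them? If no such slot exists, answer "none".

none

Divya free: 10:00-11:15, 11:55-12:30, 13:50-14:45, 15:55-17:00.
Freya free: 09:00-11:35, 14:15-15:25.
Ines free: 11:10-11:40, 12:40-17:30 (invert busy blocks within the working day).
Nikolai free: 09:45-14:00, 14:45-17:30.
Divya ∩ Freya: 10:00-11:15, 14:15-14:45.
Divya ∩ Freya ∩ Ines: 11:10-11:15, 14:15-14:45.
Divya ∩ Freya ∩ Ines ∩ Nikolai: 11:10-11:15.
No common window is at least 25 minutes long.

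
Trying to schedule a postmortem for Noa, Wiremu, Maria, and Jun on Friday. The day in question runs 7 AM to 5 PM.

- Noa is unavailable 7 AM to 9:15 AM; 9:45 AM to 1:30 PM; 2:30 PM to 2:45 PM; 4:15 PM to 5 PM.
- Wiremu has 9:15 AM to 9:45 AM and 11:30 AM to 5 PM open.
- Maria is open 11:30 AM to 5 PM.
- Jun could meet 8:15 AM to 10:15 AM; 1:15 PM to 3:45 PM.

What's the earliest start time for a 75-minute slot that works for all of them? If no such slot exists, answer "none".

Noa free: 09:15-09:45, 13:30-14:30, 14:45-16:15 (invert busy blocks within the working day).
Wiremu free: 09:15-09:45, 11:30-17:00.
Maria free: 11:30-17:00.
Jun free: 08:15-10:15, 13:15-15:45.
Noa ∩ Wiremu: 09:15-09:45, 13:30-14:30, 14:45-16:15.
Noa ∩ Wiremu ∩ Maria: 13:30-14:30, 14:45-16:15.
Noa ∩ Wiremu ∩ Maria ∩ Jun: 13:30-14:30, 14:45-15:45.
Those are the intersection windows.
No common window is at least 75 minutes long.

none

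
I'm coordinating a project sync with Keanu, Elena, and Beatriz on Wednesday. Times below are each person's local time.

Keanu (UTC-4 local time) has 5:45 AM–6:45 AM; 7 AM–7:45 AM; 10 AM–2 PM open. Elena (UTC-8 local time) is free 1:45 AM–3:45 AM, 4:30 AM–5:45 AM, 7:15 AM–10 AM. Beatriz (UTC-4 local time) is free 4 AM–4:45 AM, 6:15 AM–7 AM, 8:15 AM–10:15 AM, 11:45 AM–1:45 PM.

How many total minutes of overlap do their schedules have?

150

Keanu in UTC: 09:45-10:45, 11:00-11:45, 14:00-18:00 (add 4h to convert from UTC-4).
Elena in UTC: 09:45-11:45, 12:30-13:45, 15:15-18:00 (add 8h to convert from UTC-8).
Beatriz in UTC: 08:00-08:45, 10:15-11:00, 12:15-14:15, 15:45-17:45 (add 4h to convert from UTC-4).
Keanu ∩ Elena: 09:45-10:45, 11:00-11:45, 15:15-18:00.
Keanu ∩ Elena ∩ Beatriz: 10:15-10:45, 15:45-17:45.
Summing the common windows: 30 + 120 = 150 minutes.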